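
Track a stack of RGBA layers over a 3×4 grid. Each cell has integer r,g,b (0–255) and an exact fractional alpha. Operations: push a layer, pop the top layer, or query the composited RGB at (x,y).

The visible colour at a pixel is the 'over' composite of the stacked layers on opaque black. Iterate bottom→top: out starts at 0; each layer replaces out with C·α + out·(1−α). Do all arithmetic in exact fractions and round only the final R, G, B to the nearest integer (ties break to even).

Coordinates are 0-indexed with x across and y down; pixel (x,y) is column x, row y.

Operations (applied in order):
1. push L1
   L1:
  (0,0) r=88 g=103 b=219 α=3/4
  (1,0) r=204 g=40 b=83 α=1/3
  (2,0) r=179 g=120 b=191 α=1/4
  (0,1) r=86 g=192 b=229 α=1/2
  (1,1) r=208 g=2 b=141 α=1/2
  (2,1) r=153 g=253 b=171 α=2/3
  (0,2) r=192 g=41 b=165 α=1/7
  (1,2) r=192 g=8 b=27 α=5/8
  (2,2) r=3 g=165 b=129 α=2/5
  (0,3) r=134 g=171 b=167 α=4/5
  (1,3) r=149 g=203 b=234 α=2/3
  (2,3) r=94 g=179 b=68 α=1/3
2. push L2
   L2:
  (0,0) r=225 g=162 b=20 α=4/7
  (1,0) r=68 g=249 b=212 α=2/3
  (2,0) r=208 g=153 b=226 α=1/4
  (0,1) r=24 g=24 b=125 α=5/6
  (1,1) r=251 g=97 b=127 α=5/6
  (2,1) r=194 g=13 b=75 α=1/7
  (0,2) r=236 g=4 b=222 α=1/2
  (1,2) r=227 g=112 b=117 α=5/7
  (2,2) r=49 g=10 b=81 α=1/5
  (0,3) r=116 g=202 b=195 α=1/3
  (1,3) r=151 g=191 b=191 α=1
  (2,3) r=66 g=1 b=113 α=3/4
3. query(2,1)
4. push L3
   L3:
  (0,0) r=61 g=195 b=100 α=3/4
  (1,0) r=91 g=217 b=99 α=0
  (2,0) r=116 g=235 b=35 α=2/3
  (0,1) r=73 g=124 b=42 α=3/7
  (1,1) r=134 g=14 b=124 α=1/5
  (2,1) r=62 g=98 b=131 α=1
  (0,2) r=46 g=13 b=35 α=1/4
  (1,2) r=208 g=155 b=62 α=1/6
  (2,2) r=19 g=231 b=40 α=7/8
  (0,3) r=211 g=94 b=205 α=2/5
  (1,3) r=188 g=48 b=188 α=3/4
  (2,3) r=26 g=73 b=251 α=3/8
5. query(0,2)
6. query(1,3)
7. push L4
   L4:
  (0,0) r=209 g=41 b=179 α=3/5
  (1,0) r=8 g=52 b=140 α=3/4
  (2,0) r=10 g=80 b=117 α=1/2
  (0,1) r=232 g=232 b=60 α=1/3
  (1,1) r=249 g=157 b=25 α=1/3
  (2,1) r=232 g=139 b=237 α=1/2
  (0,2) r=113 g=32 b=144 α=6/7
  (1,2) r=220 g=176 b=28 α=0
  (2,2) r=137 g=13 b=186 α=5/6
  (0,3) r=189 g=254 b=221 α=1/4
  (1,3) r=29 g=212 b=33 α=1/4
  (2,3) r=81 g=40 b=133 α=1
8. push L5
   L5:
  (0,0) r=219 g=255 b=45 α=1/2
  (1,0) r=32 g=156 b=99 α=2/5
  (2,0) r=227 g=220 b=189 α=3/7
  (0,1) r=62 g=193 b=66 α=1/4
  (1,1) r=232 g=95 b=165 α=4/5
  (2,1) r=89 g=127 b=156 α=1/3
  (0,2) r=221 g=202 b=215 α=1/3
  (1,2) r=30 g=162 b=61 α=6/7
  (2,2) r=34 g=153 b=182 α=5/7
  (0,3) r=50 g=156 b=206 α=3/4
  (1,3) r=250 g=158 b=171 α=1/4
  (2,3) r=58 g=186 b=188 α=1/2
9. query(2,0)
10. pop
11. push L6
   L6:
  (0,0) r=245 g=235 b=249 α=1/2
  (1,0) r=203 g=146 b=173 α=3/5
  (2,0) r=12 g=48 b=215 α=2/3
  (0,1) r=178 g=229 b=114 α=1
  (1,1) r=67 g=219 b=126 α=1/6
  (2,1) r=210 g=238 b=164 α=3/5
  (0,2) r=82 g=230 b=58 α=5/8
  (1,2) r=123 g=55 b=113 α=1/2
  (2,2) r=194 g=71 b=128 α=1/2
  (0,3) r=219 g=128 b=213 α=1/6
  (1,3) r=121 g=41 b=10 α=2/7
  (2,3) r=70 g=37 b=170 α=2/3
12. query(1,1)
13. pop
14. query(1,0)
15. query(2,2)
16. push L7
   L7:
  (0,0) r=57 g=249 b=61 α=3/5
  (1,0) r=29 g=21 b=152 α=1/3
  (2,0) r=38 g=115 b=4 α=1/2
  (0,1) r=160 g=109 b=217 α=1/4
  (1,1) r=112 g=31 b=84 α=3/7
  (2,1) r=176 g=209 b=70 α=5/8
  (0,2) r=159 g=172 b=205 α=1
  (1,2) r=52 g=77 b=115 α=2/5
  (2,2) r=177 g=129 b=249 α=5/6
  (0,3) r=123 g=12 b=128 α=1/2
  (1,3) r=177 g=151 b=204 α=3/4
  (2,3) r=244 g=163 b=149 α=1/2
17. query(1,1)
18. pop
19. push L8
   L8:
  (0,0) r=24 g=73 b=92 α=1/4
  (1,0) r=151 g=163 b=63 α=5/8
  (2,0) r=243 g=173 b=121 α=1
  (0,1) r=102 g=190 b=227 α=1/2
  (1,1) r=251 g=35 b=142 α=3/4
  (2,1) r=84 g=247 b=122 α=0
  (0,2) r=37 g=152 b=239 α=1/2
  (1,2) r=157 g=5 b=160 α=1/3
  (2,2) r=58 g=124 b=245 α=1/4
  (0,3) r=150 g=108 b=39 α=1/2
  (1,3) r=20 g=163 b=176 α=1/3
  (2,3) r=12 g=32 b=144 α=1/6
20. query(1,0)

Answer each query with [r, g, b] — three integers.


(2,1) stack=L1,L2; from [0,0,0]:
+L1 (α=2/3) → [102, 506/3, 114]
+L2 (α=1/7) → [806/7, 1025/7, 759/7]
→ [115, 146, 108]

query (0,2) [L1,L2,L3] — begin 0,0,0
L1 α=1/7: [192/7, 41/7, 165/7]
L2 α=1/2: [922/7, 69/14, 1719/14]
L3 α=1/4: [772/7, 389/56, 5647/56]
rounded: [110, 7, 101]

(1,3) stack=L1,L2,L3; from [0,0,0]:
after L1 α=2/3: [298/3, 406/3, 156]
after L2 α=1: [151, 191, 191]
after L3 α=3/4: [715/4, 335/4, 755/4]
rounded: [179, 84, 189]

at x=2,y=0 over L1,L2,L3,L4,L5:
after L1 α=1/4: [179/4, 30, 191/4]
after L2 α=1/4: [1369/16, 243/4, 1477/16]
after L3 α=2/3: [5081/48, 2123/12, 2597/48]
after L4 α=1/2: [5561/96, 3083/24, 8213/96]
after L5 α=3/7: [21905/168, 7043/42, 21821/168]
rounded: [130, 168, 130]

at x=1,y=1 over L1,L2,L3,L4,L6:
+L1 (α=1/2) → [104, 1, 141/2]
+L2 (α=5/6) → [453/2, 81, 1411/12]
+L3 (α=1/5) → [208, 338/5, 1783/15]
+L4 (α=1/3) → [665/3, 487/5, 3941/45]
+L6 (α=1/6) → [1763/9, 353/3, 5075/54]
rounded: [196, 118, 94]

(1,0) stack=L1,L2,L3,L4; from [0,0,0]:
L1 α=1/3: [68, 40/3, 83/3]
L2 α=2/3: [68, 1534/9, 1355/9]
L3 α=0: [68, 1534/9, 1355/9]
L4 α=3/4: [23, 1469/18, 5135/36]
= [23, 82, 143]

query (2,2) [L1,L2,L3,L4] — begin 0,0,0
+L1 (α=2/5) → [6/5, 66, 258/5]
+L2 (α=1/5) → [269/25, 274/5, 1437/25]
+L3 (α=7/8) → [1797/100, 8359/40, 8437/200]
+L4 (α=5/6) → [70297/600, 3653/80, 194437/1200]
= [117, 46, 162]

query (1,1) [L1,L2,L3,L4,L7] — begin 0,0,0
+L1 (α=1/2) → [104, 1, 141/2]
+L2 (α=5/6) → [453/2, 81, 1411/12]
+L3 (α=1/5) → [208, 338/5, 1783/15]
+L4 (α=1/3) → [665/3, 487/5, 3941/45]
+L7 (α=3/7) → [524/3, 2413/35, 3872/45]
rounded: [175, 69, 86]

at x=1,y=0 over L1,L2,L3,L4,L8:
L1 α=1/3: [68, 40/3, 83/3]
L2 α=2/3: [68, 1534/9, 1355/9]
L3 α=0: [68, 1534/9, 1355/9]
L4 α=3/4: [23, 1469/18, 5135/36]
L8 α=5/8: [103, 6359/48, 8915/96]
→ [103, 132, 93]


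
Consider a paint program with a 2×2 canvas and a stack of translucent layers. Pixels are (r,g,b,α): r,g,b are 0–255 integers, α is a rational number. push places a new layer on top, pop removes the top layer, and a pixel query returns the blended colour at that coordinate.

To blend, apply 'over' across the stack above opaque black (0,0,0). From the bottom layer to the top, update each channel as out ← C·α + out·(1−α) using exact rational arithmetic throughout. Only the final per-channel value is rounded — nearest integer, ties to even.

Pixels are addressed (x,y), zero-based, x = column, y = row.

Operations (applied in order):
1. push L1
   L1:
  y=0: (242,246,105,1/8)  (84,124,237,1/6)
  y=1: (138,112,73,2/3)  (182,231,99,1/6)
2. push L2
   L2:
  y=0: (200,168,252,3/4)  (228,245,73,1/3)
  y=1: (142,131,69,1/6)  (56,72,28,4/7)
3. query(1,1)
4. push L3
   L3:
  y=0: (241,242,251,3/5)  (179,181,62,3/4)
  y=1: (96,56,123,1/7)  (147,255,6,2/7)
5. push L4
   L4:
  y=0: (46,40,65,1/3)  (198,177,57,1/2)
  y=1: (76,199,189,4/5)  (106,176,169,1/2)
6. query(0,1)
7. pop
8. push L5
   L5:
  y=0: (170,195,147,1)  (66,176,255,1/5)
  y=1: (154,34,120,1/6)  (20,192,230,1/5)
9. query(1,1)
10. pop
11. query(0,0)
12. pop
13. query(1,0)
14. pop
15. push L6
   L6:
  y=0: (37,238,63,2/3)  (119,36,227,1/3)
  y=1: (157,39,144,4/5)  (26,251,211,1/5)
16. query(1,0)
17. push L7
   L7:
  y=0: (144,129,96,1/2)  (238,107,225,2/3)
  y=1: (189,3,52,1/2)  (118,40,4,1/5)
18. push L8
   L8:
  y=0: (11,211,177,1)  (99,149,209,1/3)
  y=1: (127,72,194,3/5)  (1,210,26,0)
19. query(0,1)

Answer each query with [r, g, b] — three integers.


at x=1,y=1 over L1,L2:
after L1 α=1/6: [91/3, 77/2, 33/2]
after L2 α=4/7: [45, 807/14, 323/14]
rounded: [45, 58, 23]

(0,1) stack=L1,L2,L3,L4; from [0,0,0]:
after L1 α=2/3: [92, 224/3, 146/3]
after L2 α=1/6: [301/3, 1513/18, 937/18]
after L3 α=1/7: [698/7, 1681/21, 1306/21]
after L4 α=4/5: [2826/35, 18397/105, 17182/105]
→ [81, 175, 164]

at x=1,y=1 over L1,L2,L3,L5:
+L1 (α=1/6) → [91/3, 77/2, 33/2]
+L2 (α=4/7) → [45, 807/14, 323/14]
+L3 (α=2/7) → [519/7, 11175/98, 1783/98]
+L5 (α=1/5) → [2216/35, 31758/245, 14836/245]
= [63, 130, 61]

at x=0,y=0 over L1,L2,L3:
L1 α=1/8: [121/4, 123/4, 105/8]
L2 α=3/4: [2521/16, 2139/16, 6153/32]
L3 α=3/5: [1661/8, 7947/40, 18201/80]
rounded: [208, 199, 228]

at x=1,y=0 over L1,L2:
after L1 α=1/6: [14, 62/3, 79/2]
after L2 α=1/3: [256/3, 859/9, 152/3]
= [85, 95, 51]

query (1,0) [L1,L6] — begin 0,0,0
L1 α=1/6: [14, 62/3, 79/2]
L6 α=1/3: [49, 232/9, 102]
→ [49, 26, 102]

at x=0,y=1 over L1,L6,L7,L8:
L1 α=2/3: [92, 224/3, 146/3]
L6 α=4/5: [144, 692/15, 1874/15]
L7 α=1/2: [333/2, 737/30, 1327/15]
L8 α=3/5: [714/5, 3977/75, 11384/75]
rounded: [143, 53, 152]


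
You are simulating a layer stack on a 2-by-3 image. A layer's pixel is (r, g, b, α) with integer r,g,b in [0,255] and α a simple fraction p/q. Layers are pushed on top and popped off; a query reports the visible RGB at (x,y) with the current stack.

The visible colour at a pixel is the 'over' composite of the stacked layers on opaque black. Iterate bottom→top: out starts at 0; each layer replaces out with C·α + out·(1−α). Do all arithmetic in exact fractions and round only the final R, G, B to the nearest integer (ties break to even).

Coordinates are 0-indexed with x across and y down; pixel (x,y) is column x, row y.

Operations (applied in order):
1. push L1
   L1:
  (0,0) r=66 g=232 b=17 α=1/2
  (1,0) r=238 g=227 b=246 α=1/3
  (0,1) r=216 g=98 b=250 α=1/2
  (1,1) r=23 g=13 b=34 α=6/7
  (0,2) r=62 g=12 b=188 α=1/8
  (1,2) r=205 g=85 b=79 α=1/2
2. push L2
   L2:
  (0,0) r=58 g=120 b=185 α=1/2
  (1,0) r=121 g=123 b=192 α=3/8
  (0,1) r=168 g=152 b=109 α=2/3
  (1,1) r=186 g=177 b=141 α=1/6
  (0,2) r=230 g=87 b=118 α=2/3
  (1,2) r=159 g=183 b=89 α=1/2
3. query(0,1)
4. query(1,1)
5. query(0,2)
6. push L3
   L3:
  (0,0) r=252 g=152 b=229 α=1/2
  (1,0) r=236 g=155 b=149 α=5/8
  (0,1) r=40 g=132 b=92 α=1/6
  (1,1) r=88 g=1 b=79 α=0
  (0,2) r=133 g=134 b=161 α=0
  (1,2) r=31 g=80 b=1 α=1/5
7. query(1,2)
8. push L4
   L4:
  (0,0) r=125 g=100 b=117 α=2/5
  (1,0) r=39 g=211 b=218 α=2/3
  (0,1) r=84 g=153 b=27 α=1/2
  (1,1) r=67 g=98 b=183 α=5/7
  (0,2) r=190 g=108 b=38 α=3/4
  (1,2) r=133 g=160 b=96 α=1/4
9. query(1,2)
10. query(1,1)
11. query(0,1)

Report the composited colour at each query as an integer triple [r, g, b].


(0,1) stack=L1,L2; from [0,0,0]:
L1 α=1/2: [108, 49, 125]
L2 α=2/3: [148, 353/3, 343/3]
= [148, 118, 114]

at x=1,y=1 over L1,L2:
after L1 α=6/7: [138/7, 78/7, 204/7]
after L2 α=1/6: [332/7, 543/14, 669/14]
→ [47, 39, 48]

at x=0,y=2 over L1,L2:
L1 α=1/8: [31/4, 3/2, 47/2]
L2 α=2/3: [1871/12, 117/2, 173/2]
= [156, 58, 86]

query (1,2) [L1,L2,L3] — begin 0,0,0
after L1 α=1/2: [205/2, 85/2, 79/2]
after L2 α=1/2: [523/4, 451/4, 257/4]
after L3 α=1/5: [554/5, 531/5, 258/5]
= [111, 106, 52]

(1,2) stack=L1,L2,L3,L4; from [0,0,0]:
L1 α=1/2: [205/2, 85/2, 79/2]
L2 α=1/2: [523/4, 451/4, 257/4]
L3 α=1/5: [554/5, 531/5, 258/5]
L4 α=1/4: [2327/20, 2393/20, 627/10]
= [116, 120, 63]

query (1,1) [L1,L2,L3,L4] — begin 0,0,0
L1 α=6/7: [138/7, 78/7, 204/7]
L2 α=1/6: [332/7, 543/14, 669/14]
L3 α=0: [332/7, 543/14, 669/14]
L4 α=5/7: [3009/49, 3973/49, 7074/49]
→ [61, 81, 144]

at x=0,y=1 over L1,L2,L3,L4:
L1 α=1/2: [108, 49, 125]
L2 α=2/3: [148, 353/3, 343/3]
L3 α=1/6: [130, 2161/18, 1991/18]
L4 α=1/2: [107, 4915/36, 2477/36]
→ [107, 137, 69]


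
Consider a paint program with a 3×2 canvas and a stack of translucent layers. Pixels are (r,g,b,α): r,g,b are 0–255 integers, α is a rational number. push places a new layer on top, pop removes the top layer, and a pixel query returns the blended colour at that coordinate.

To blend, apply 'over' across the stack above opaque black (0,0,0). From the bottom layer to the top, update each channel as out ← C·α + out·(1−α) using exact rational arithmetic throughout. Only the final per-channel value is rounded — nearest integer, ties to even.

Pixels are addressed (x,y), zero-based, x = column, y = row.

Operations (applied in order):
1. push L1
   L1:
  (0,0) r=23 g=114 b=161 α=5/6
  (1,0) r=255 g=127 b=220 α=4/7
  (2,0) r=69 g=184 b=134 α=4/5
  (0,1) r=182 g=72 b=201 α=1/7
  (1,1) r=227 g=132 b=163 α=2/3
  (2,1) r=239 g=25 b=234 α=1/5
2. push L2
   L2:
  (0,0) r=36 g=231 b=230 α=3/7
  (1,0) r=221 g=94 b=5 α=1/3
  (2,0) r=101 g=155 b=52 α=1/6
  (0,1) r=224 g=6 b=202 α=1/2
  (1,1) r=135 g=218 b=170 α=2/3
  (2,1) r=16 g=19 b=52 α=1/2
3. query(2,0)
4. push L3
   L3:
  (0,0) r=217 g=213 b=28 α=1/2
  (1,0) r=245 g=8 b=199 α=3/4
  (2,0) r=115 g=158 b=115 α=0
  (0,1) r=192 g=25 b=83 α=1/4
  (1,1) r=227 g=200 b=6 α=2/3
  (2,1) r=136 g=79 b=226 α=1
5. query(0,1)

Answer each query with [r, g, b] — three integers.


(2,0) stack=L1,L2; from [0,0,0]:
L1 α=4/5: [276/5, 736/5, 536/5]
L2 α=1/6: [377/6, 297/2, 98]
→ [63, 148, 98]

query (0,1) [L1,L2,L3] — begin 0,0,0
L1 α=1/7: [26, 72/7, 201/7]
L2 α=1/2: [125, 57/7, 1615/14]
L3 α=1/4: [567/4, 173/14, 6007/56]
= [142, 12, 107]


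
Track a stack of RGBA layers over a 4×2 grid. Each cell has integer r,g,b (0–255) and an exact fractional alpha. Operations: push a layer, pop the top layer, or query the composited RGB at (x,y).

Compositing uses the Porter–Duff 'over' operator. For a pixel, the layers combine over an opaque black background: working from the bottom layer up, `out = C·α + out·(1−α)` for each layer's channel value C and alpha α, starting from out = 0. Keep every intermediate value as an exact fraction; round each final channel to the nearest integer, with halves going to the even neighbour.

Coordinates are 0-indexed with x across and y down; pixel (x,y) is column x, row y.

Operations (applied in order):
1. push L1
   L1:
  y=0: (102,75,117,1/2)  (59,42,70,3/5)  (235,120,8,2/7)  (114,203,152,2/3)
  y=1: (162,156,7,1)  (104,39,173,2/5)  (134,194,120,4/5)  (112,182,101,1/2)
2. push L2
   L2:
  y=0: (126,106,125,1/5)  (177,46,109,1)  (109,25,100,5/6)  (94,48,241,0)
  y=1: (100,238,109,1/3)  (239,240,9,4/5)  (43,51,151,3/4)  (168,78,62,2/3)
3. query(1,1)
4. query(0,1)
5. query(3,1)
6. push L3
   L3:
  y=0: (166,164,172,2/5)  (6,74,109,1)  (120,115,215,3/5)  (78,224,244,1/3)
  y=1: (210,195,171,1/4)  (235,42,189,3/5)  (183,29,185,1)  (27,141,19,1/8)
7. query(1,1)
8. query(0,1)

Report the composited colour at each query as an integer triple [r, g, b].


(1,1) stack=L1,L2; from [0,0,0]:
after L1 α=2/5: [208/5, 78/5, 346/5]
after L2 α=4/5: [4988/25, 4878/25, 526/25]
→ [200, 195, 21]

query (0,1) [L1,L2] — begin 0,0,0
+L1 (α=1) → [162, 156, 7]
+L2 (α=1/3) → [424/3, 550/3, 41]
→ [141, 183, 41]

(3,1) stack=L1,L2; from [0,0,0]:
L1 α=1/2: [56, 91, 101/2]
L2 α=2/3: [392/3, 247/3, 349/6]
= [131, 82, 58]

query (1,1) [L1,L2,L3] — begin 0,0,0
after L1 α=2/5: [208/5, 78/5, 346/5]
after L2 α=4/5: [4988/25, 4878/25, 526/25]
after L3 α=3/5: [27601/125, 12906/125, 15227/125]
→ [221, 103, 122]

query (0,1) [L1,L2,L3] — begin 0,0,0
L1 α=1: [162, 156, 7]
L2 α=1/3: [424/3, 550/3, 41]
L3 α=1/4: [317/2, 745/4, 147/2]
→ [158, 186, 74]


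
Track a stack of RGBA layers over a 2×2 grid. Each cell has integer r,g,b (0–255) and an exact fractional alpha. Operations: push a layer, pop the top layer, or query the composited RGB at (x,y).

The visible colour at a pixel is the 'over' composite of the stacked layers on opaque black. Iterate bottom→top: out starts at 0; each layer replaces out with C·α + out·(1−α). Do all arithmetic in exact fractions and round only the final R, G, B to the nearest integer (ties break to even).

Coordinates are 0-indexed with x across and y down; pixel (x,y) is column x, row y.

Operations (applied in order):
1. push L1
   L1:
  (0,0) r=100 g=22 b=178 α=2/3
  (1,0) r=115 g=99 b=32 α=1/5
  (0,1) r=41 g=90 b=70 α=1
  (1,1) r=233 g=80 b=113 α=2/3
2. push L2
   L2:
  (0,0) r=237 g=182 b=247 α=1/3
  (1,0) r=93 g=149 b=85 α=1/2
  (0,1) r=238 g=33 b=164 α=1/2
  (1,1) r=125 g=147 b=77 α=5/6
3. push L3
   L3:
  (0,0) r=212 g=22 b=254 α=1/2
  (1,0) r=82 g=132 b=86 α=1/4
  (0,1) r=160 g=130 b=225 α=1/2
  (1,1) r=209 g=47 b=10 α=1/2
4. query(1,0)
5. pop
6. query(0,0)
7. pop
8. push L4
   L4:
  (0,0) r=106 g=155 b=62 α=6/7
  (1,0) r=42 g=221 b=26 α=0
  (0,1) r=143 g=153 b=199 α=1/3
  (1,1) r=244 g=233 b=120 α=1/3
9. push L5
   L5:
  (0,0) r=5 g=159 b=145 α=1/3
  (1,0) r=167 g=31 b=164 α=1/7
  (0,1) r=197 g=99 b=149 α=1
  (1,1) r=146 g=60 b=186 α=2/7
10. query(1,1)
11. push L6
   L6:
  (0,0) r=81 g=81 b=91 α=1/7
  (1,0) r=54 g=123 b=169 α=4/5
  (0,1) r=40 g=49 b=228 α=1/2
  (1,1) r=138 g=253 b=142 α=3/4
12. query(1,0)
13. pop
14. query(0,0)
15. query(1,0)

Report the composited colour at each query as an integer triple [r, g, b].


(1,0) stack=L1,L2,L3; from [0,0,0]:
+L1 (α=1/5) → [23, 99/5, 32/5]
+L2 (α=1/2) → [58, 422/5, 457/10]
+L3 (α=1/4) → [64, 963/10, 2231/40]
rounded: [64, 96, 56]

(0,0) stack=L1,L2; from [0,0,0]:
after L1 α=2/3: [200/3, 44/3, 356/3]
after L2 α=1/3: [1111/9, 634/9, 1453/9]
rounded: [123, 70, 161]

(1,1) stack=L1,L4,L5; from [0,0,0]:
L1 α=2/3: [466/3, 160/3, 226/3]
L4 α=1/3: [1664/9, 1019/9, 812/9]
L5 α=2/7: [1564/9, 6175/63, 7408/63]
= [174, 98, 118]

(1,0) stack=L1,L4,L5,L6; from [0,0,0]:
after L1 α=1/5: [23, 99/5, 32/5]
after L4 α=0: [23, 99/5, 32/5]
after L5 α=1/7: [305/7, 107/5, 1012/35]
after L6 α=4/5: [1817/35, 2567/25, 24672/175]
= [52, 103, 141]

(0,0) stack=L1,L4,L5; from [0,0,0]:
L1 α=2/3: [200/3, 44/3, 356/3]
L4 α=6/7: [2108/21, 2834/21, 1472/21]
L5 α=1/3: [4321/63, 9007/63, 5989/63]
→ [69, 143, 95]

(1,0) stack=L1,L4,L5; from [0,0,0]:
L1 α=1/5: [23, 99/5, 32/5]
L4 α=0: [23, 99/5, 32/5]
L5 α=1/7: [305/7, 107/5, 1012/35]
→ [44, 21, 29]


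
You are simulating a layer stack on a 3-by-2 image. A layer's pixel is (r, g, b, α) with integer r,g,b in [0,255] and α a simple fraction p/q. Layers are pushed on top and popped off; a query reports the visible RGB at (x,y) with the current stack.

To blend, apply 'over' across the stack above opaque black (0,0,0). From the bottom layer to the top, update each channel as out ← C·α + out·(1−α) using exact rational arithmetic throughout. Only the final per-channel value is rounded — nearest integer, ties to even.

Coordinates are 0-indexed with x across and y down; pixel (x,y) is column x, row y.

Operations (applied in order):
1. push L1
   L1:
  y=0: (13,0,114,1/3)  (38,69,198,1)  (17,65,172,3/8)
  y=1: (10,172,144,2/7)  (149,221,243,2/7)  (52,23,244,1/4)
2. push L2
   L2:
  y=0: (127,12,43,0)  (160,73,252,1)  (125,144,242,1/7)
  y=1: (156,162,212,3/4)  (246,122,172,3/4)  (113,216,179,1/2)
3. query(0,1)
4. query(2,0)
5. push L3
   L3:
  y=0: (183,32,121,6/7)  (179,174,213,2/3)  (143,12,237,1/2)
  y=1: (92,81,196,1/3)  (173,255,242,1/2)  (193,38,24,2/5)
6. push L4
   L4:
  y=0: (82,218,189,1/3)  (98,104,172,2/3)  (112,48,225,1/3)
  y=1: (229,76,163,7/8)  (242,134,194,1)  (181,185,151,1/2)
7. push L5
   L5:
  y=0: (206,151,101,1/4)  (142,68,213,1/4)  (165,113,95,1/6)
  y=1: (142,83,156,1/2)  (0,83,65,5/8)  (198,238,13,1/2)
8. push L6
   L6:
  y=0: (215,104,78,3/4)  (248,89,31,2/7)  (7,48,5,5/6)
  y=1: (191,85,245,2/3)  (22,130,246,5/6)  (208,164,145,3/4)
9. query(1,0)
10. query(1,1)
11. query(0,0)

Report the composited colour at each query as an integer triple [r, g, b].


(0,1) stack=L1,L2; from [0,0,0]:
L1 α=2/7: [20/7, 344/7, 288/7]
L2 α=3/4: [824/7, 1873/14, 1185/7]
→ [118, 134, 169]

query (2,0) [L1,L2] — begin 0,0,0
+L1 (α=3/8) → [51/8, 195/8, 129/2]
+L2 (α=1/7) → [653/28, 1161/28, 629/7]
→ [23, 41, 90]

(1,0) stack=L1,L2,L3,L4,L5,L6; from [0,0,0]:
L1 α=1: [38, 69, 198]
L2 α=1: [160, 73, 252]
L3 α=2/3: [518/3, 421/3, 226]
L4 α=2/3: [1106/9, 1045/9, 190]
L5 α=1/4: [383/3, 1249/12, 783/4]
L6 α=2/7: [3403/21, 8381/84, 4163/28]
→ [162, 100, 149]

query (1,1) [L1,L2,L3,L4,L5,L6] — begin 0,0,0
L1 α=2/7: [298/7, 442/7, 486/7]
L2 α=3/4: [1366/7, 751/7, 2049/14]
L3 α=1/2: [2577/14, 1268/7, 5437/28]
L4 α=1: [242, 134, 194]
L5 α=5/8: [363/4, 817/8, 907/8]
L6 α=5/6: [803/24, 6017/48, 10747/48]
rounded: [33, 125, 224]

(0,0) stack=L1,L2,L3,L4,L5,L6; from [0,0,0]:
+L1 (α=1/3) → [13/3, 0, 38]
+L2 (α=0) → [13/3, 0, 38]
+L3 (α=6/7) → [3307/21, 192/7, 764/7]
+L4 (α=1/3) → [8336/63, 1910/21, 2851/21]
+L5 (α=1/4) → [6331/42, 2967/28, 1779/14]
+L6 (α=3/4) → [33421/168, 11703/112, 5055/56]
rounded: [199, 104, 90]


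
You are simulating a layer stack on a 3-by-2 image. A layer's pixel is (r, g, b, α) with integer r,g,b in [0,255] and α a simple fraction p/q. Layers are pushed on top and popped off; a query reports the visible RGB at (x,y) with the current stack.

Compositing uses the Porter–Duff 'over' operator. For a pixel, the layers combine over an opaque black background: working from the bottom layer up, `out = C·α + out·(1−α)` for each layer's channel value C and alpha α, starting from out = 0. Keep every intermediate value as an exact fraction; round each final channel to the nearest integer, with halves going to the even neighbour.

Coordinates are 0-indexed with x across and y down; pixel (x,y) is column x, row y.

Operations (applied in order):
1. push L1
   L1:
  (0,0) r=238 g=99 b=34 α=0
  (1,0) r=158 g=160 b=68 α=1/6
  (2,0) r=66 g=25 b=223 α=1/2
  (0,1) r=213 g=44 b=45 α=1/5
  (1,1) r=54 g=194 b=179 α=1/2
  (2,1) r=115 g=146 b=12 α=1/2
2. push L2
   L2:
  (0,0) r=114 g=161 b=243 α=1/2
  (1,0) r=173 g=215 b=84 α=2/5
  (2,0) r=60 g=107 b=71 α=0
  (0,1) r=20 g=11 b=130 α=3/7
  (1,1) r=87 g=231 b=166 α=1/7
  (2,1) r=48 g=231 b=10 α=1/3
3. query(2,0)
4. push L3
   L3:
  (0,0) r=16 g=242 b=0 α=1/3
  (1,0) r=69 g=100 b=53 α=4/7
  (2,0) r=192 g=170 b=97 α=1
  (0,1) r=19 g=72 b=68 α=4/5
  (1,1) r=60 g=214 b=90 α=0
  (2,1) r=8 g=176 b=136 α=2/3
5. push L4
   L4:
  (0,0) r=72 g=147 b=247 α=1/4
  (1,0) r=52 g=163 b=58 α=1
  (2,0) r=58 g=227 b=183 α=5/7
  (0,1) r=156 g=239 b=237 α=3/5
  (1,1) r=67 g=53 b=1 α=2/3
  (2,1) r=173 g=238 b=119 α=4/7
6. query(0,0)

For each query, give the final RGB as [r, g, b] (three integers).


(2,0) stack=L1,L2; from [0,0,0]:
+L1 (α=1/2) → [33, 25/2, 223/2]
+L2 (α=0) → [33, 25/2, 223/2]
= [33, 12, 112]

(0,0) stack=L1,L2,L3,L4; from [0,0,0]:
after L1 α=0: [0, 0, 0]
after L2 α=1/2: [57, 161/2, 243/2]
after L3 α=1/3: [130/3, 403/3, 81]
after L4 α=1/4: [101/2, 275/2, 245/2]
→ [50, 138, 122]


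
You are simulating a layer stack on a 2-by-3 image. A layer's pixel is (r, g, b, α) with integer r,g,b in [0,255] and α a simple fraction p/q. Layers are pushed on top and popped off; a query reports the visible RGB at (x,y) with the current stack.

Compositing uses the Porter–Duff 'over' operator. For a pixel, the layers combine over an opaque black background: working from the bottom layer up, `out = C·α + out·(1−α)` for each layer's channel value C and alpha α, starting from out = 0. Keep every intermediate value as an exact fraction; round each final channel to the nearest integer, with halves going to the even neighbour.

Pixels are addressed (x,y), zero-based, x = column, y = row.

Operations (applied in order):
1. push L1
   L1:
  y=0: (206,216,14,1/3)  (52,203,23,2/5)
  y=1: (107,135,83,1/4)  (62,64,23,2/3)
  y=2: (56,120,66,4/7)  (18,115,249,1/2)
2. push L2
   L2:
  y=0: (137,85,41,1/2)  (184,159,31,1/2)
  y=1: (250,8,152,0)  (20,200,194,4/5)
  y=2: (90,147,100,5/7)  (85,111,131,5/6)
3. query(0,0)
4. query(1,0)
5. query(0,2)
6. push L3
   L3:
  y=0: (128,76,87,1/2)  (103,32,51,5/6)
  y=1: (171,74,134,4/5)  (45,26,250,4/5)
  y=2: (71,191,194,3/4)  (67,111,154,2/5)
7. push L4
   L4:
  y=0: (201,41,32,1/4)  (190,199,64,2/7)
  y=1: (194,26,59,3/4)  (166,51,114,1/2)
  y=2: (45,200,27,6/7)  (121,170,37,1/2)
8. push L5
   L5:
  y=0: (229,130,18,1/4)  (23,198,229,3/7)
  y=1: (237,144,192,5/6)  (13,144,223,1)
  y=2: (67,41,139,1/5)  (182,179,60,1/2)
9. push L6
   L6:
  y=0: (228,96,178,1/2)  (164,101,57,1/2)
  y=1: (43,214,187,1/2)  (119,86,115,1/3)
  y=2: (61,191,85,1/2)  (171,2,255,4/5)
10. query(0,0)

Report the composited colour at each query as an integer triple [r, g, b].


query (0,0) [L1,L2] — begin 0,0,0
L1 α=1/3: [206/3, 72, 14/3]
L2 α=1/2: [617/6, 157/2, 137/6]
rounded: [103, 78, 23]

query (1,0) [L1,L2] — begin 0,0,0
L1 α=2/5: [104/5, 406/5, 46/5]
L2 α=1/2: [512/5, 1201/10, 201/10]
→ [102, 120, 20]

query (0,2) [L1,L2] — begin 0,0,0
after L1 α=4/7: [32, 480/7, 264/7]
after L2 α=5/7: [514/7, 6105/49, 4028/49]
→ [73, 125, 82]

(0,0) stack=L1,L2,L3,L4,L5,L6; from [0,0,0]:
after L1 α=1/3: [206/3, 72, 14/3]
after L2 α=1/2: [617/6, 157/2, 137/6]
after L3 α=1/2: [1385/12, 309/4, 659/12]
after L4 α=1/4: [2189/16, 1091/16, 787/16]
after L5 α=1/4: [10231/64, 5353/64, 2649/64]
after L6 α=1/2: [24823/128, 11497/128, 14041/128]
= [194, 90, 110]


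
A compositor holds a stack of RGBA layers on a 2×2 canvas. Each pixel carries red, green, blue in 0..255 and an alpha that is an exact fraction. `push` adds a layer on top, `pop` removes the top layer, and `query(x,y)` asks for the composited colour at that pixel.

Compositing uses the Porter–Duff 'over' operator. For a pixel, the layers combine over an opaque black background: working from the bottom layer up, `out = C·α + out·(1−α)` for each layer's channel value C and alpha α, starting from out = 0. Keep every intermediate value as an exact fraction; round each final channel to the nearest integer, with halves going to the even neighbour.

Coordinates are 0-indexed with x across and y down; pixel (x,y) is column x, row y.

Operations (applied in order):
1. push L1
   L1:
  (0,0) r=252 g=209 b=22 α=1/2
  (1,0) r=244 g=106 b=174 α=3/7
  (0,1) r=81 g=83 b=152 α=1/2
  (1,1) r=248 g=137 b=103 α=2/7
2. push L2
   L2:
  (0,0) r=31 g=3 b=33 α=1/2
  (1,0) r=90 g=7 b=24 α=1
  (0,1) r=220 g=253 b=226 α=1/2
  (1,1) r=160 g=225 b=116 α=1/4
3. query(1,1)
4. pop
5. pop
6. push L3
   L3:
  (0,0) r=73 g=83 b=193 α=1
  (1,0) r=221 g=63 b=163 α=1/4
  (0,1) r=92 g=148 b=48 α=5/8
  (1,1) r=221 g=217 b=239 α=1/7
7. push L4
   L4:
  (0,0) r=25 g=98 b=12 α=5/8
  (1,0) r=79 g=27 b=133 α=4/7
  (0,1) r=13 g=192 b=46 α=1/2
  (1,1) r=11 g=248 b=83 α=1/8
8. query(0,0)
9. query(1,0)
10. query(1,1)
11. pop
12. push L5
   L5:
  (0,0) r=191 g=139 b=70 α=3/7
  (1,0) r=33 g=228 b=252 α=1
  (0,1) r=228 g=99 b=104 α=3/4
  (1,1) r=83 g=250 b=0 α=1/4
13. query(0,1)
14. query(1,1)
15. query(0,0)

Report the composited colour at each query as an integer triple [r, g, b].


at x=1,y=1 over L1,L2:
L1 α=2/7: [496/7, 274/7, 206/7]
L2 α=1/4: [652/7, 2397/28, 715/14]
= [93, 86, 51]

at x=0,y=0 over L3,L4:
after L3 α=1: [73, 83, 193]
after L4 α=5/8: [43, 739/8, 639/8]
rounded: [43, 92, 80]

at x=1,y=0 over L3,L4:
L3 α=1/4: [221/4, 63/4, 163/4]
L4 α=4/7: [1927/28, 621/28, 2617/28]
→ [69, 22, 93]

at x=1,y=1 over L3,L4:
+L3 (α=1/7) → [221/7, 31, 239/7]
+L4 (α=1/8) → [29, 465/8, 161/4]
= [29, 58, 40]

query (0,1) [L3,L5] — begin 0,0,0
after L3 α=5/8: [115/2, 185/2, 30]
after L5 α=3/4: [1483/8, 779/8, 171/2]
= [185, 97, 86]

at x=1,y=1 over L3,L5:
+L3 (α=1/7) → [221/7, 31, 239/7]
+L5 (α=1/4) → [311/7, 343/4, 717/28]
= [44, 86, 26]

(0,0) stack=L3,L5; from [0,0,0]:
+L3 (α=1) → [73, 83, 193]
+L5 (α=3/7) → [865/7, 107, 982/7]
= [124, 107, 140]


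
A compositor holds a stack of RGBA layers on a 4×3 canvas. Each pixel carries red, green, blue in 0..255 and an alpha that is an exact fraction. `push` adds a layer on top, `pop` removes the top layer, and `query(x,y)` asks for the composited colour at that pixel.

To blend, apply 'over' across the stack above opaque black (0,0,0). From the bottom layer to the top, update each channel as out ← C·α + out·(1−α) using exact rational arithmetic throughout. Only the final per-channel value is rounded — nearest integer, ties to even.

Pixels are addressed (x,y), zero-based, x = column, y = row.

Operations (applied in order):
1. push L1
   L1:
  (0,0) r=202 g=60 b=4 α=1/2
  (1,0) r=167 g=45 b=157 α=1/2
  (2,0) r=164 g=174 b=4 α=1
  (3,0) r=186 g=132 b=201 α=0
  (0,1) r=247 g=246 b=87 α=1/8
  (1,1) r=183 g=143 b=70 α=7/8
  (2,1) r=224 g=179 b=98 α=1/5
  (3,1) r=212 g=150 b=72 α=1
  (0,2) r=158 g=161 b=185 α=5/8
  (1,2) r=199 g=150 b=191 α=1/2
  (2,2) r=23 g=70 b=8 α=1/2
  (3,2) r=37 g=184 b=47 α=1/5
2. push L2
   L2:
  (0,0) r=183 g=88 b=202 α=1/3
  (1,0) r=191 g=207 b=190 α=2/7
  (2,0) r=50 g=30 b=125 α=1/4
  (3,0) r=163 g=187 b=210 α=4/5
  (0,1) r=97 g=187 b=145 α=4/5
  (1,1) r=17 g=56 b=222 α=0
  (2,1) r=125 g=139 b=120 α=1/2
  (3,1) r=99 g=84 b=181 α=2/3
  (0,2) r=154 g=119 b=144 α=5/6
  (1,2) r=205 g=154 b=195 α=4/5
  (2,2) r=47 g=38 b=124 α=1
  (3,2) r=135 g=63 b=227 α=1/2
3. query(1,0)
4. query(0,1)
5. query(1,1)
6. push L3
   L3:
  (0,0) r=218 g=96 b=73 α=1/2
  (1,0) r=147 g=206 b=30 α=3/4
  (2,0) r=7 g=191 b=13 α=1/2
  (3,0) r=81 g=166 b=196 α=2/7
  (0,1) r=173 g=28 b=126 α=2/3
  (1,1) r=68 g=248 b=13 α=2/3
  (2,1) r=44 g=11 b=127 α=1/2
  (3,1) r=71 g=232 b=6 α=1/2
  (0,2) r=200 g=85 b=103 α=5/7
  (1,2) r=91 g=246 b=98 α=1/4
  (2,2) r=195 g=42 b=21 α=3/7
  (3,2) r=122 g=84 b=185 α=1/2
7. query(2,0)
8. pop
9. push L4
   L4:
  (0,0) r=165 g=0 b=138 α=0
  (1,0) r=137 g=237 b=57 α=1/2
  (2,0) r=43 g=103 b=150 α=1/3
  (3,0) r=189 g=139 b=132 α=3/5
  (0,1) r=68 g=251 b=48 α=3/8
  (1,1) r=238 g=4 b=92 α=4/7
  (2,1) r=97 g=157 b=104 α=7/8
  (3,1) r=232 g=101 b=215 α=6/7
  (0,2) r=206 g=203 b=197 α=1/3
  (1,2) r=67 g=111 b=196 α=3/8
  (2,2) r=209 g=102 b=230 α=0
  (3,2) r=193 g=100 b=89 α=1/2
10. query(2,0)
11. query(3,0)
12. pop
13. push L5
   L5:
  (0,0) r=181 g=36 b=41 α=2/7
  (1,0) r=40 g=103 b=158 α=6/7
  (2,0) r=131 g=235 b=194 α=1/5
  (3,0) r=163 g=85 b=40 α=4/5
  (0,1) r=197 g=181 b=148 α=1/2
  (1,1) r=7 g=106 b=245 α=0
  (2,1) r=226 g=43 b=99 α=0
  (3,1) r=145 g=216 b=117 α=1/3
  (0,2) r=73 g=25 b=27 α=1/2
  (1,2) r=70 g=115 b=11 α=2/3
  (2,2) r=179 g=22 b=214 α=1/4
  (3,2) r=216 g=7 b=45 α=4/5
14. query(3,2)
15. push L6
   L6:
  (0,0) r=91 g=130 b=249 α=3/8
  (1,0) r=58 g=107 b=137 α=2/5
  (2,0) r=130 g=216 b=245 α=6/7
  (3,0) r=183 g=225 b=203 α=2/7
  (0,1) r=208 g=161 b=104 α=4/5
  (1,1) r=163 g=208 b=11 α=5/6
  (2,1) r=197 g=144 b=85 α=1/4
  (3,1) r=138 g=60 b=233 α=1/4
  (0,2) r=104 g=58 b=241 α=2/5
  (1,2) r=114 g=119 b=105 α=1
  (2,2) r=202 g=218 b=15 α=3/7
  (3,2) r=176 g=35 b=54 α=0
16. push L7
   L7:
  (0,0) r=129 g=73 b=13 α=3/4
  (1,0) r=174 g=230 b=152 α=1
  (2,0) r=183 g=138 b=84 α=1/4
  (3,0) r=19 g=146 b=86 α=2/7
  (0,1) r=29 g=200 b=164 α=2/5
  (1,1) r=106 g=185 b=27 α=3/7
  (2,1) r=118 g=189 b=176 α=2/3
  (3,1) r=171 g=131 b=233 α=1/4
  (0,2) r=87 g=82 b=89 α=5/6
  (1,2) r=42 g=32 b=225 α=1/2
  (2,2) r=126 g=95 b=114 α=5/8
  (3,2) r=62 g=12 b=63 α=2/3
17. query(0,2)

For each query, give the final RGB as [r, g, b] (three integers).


at x=1,y=0 over L1,L2:
+L1 (α=1/2) → [167/2, 45/2, 157/2]
+L2 (α=2/7) → [1599/14, 1053/14, 1545/14]
= [114, 75, 110]

at x=0,y=1 over L1,L2:
L1 α=1/8: [247/8, 123/4, 87/8]
L2 α=4/5: [3351/40, 623/4, 4727/40]
rounded: [84, 156, 118]

(1,1) stack=L1,L2; from [0,0,0]:
L1 α=7/8: [1281/8, 1001/8, 245/4]
L2 α=0: [1281/8, 1001/8, 245/4]
rounded: [160, 125, 61]

(2,0) stack=L1,L2,L3; from [0,0,0]:
after L1 α=1: [164, 174, 4]
after L2 α=1/4: [271/2, 138, 137/4]
after L3 α=1/2: [285/4, 329/2, 189/8]
rounded: [71, 164, 24]

at x=2,y=0 over L1,L2,L4:
+L1 (α=1) → [164, 174, 4]
+L2 (α=1/4) → [271/2, 138, 137/4]
+L4 (α=1/3) → [314/3, 379/3, 437/6]
→ [105, 126, 73]

query (3,0) [L1,L2,L4] — begin 0,0,0
after L1 α=0: [0, 0, 0]
after L2 α=4/5: [652/5, 748/5, 168]
after L4 α=3/5: [4139/25, 3581/25, 732/5]
→ [166, 143, 146]

(3,2) stack=L1,L2,L5; from [0,0,0]:
after L1 α=1/5: [37/5, 184/5, 47/5]
after L2 α=1/2: [356/5, 499/10, 591/5]
after L5 α=4/5: [4676/25, 779/50, 1491/25]
rounded: [187, 16, 60]

query (0,2) [L1,L2,L5,L6,L7] — begin 0,0,0
L1 α=5/8: [395/4, 805/8, 925/8]
L2 α=5/6: [3475/24, 1855/16, 6685/48]
L5 α=1/2: [5227/48, 2255/32, 7981/96]
L6 α=2/5: [1711/16, 10477/160, 4681/32]
L7 α=5/6: [8671/96, 25359/320, 6307/64]
= [90, 79, 99]


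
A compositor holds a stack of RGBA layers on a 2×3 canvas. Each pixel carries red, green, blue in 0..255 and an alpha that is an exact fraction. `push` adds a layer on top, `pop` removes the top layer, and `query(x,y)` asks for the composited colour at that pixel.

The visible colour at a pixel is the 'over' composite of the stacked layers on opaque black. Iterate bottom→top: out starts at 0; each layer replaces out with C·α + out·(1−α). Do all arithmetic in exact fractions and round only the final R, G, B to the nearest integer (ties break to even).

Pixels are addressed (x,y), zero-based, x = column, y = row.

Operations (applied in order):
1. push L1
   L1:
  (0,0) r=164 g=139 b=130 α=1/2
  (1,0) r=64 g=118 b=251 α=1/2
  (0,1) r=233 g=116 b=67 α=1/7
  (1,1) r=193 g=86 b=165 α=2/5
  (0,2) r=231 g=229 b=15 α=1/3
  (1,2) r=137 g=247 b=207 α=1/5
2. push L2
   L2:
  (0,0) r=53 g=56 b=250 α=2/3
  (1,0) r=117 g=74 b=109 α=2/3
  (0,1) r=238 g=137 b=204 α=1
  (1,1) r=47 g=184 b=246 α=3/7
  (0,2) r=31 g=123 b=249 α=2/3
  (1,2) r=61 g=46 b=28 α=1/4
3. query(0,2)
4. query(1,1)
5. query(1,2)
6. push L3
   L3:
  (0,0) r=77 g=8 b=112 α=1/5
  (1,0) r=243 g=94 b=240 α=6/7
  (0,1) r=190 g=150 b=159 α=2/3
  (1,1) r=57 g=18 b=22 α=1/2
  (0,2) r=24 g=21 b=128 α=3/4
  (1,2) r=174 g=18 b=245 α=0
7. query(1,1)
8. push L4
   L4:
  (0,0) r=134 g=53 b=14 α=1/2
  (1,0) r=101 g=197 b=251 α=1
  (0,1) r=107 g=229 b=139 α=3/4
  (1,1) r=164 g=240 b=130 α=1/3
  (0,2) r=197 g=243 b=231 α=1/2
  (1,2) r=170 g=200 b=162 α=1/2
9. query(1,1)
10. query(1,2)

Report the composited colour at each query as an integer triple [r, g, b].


(0,2) stack=L1,L2; from [0,0,0]:
L1 α=1/3: [77, 229/3, 5]
L2 α=2/3: [139/3, 967/9, 503/3]
rounded: [46, 107, 168]

at x=1,y=1 over L1,L2:
L1 α=2/5: [386/5, 172/5, 66]
L2 α=3/7: [2249/35, 3448/35, 1002/7]
= [64, 99, 143]

query (1,2) [L1,L2] — begin 0,0,0
L1 α=1/5: [137/5, 247/5, 207/5]
L2 α=1/4: [179/5, 971/20, 761/20]
→ [36, 49, 38]

at x=1,y=1 over L1,L2,L3:
+L1 (α=2/5) → [386/5, 172/5, 66]
+L2 (α=3/7) → [2249/35, 3448/35, 1002/7]
+L3 (α=1/2) → [2122/35, 2039/35, 578/7]
rounded: [61, 58, 83]

query (1,1) [L1,L2,L3,L4] — begin 0,0,0
+L1 (α=2/5) → [386/5, 172/5, 66]
+L2 (α=3/7) → [2249/35, 3448/35, 1002/7]
+L3 (α=1/2) → [2122/35, 2039/35, 578/7]
+L4 (α=1/3) → [3328/35, 12478/105, 2066/21]
rounded: [95, 119, 98]

at x=1,y=2 over L1,L2,L3,L4:
after L1 α=1/5: [137/5, 247/5, 207/5]
after L2 α=1/4: [179/5, 971/20, 761/20]
after L3 α=0: [179/5, 971/20, 761/20]
after L4 α=1/2: [1029/10, 4971/40, 4001/40]
rounded: [103, 124, 100]


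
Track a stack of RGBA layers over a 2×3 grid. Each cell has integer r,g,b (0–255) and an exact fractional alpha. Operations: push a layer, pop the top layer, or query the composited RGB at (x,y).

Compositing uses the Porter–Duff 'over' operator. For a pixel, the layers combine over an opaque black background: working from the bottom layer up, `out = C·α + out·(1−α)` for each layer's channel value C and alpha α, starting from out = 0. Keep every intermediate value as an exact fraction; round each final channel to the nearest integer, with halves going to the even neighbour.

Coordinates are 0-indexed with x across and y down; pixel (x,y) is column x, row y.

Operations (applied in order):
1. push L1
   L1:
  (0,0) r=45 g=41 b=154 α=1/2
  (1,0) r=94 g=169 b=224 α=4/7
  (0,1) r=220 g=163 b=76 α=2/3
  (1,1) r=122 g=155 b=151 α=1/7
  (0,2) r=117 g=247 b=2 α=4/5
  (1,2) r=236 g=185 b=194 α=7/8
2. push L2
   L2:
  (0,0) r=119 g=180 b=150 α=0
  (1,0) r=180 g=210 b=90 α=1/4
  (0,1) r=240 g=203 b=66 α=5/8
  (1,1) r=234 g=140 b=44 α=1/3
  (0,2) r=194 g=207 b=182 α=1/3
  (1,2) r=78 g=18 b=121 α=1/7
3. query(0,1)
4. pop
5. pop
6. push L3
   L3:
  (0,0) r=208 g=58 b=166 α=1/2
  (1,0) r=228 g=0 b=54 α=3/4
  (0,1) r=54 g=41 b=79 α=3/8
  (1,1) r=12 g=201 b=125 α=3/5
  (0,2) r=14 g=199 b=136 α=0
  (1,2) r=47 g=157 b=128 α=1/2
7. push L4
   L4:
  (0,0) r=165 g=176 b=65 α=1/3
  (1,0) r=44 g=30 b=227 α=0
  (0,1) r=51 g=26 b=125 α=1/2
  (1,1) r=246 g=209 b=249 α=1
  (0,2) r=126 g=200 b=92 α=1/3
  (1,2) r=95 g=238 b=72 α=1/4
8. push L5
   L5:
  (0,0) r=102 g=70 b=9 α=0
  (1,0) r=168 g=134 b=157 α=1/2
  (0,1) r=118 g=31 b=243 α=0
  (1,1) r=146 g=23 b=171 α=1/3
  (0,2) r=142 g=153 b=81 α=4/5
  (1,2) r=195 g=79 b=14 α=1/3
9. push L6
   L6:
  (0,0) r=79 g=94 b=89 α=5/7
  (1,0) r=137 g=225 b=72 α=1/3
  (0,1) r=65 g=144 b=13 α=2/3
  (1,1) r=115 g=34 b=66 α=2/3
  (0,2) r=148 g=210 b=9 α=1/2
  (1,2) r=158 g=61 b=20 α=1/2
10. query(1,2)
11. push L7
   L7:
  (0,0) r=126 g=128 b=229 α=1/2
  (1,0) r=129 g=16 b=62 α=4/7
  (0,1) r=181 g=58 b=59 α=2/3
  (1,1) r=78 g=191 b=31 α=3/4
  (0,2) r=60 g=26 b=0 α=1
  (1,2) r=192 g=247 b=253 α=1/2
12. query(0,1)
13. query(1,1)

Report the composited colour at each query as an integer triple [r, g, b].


query (0,1) [L1,L2] — begin 0,0,0
+L1 (α=2/3) → [440/3, 326/3, 152/3]
+L2 (α=5/8) → [205, 1341/8, 241/4]
→ [205, 168, 60]

at x=1,y=2 over L3,L4,L5,L6:
L3 α=1/2: [47/2, 157/2, 64]
L4 α=1/4: [331/8, 947/8, 66]
L5 α=1/3: [1111/12, 421/4, 146/3]
L6 α=1/2: [3007/24, 665/8, 103/3]
→ [125, 83, 34]

query (0,1) [L3,L4,L5,L6,L7] — begin 0,0,0
after L3 α=3/8: [81/4, 123/8, 237/8]
after L4 α=1/2: [285/8, 331/16, 1237/16]
after L5 α=0: [285/8, 331/16, 1237/16]
after L6 α=2/3: [1325/24, 4939/48, 551/16]
after L7 α=2/3: [10013/72, 10507/144, 813/16]
= [139, 73, 51]

at x=1,y=1 over L3,L4,L5,L6,L7:
+L3 (α=3/5) → [36/5, 603/5, 75]
+L4 (α=1) → [246, 209, 249]
+L5 (α=1/3) → [638/3, 147, 223]
+L6 (α=2/3) → [1328/9, 215/3, 355/3]
+L7 (α=3/4) → [1717/18, 967/6, 317/6]
= [95, 161, 53]


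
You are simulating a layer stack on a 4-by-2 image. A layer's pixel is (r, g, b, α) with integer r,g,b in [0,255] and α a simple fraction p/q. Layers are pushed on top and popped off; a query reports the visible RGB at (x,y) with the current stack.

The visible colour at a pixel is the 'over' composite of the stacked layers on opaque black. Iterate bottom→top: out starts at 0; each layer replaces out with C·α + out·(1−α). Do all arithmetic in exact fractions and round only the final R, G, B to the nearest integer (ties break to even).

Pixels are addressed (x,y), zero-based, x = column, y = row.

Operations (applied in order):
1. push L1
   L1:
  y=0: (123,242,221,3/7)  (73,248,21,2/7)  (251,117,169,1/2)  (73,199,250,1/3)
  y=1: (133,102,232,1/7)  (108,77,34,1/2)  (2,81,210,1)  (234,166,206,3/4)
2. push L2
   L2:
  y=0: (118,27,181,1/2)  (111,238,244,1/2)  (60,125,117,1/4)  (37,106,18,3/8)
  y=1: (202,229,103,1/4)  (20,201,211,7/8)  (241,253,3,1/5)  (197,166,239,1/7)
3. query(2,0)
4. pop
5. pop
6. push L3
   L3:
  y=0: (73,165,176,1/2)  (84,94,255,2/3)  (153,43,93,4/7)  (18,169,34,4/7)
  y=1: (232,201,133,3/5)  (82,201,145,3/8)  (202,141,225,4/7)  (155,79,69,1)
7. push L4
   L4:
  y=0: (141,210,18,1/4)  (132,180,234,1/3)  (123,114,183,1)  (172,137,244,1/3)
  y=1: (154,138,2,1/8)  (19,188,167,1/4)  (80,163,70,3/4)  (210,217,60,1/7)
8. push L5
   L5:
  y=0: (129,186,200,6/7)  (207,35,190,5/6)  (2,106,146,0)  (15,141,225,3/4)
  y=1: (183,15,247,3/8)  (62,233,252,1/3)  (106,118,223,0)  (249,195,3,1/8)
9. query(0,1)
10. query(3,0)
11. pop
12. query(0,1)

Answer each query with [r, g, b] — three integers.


(2,0) stack=L1,L2; from [0,0,0]:
after L1 α=1/2: [251/2, 117/2, 169/2]
after L2 α=1/4: [873/8, 601/8, 741/8]
→ [109, 75, 93]

query (0,1) [L3,L4,L5] — begin 0,0,0
+L3 (α=3/5) → [696/5, 603/5, 399/5]
+L4 (α=1/8) → [2821/20, 4911/40, 2803/40]
+L5 (α=3/8) → [5017/32, 5271/64, 8731/64]
rounded: [157, 82, 136]

query (3,0) [L3,L4,L5] — begin 0,0,0
L3 α=4/7: [72/7, 676/7, 136/7]
L4 α=1/3: [1348/21, 2311/21, 660/7]
L5 α=3/4: [2293/84, 5597/42, 5385/28]
rounded: [27, 133, 192]

at x=0,y=1 over L3,L4:
L3 α=3/5: [696/5, 603/5, 399/5]
L4 α=1/8: [2821/20, 4911/40, 2803/40]
= [141, 123, 70]


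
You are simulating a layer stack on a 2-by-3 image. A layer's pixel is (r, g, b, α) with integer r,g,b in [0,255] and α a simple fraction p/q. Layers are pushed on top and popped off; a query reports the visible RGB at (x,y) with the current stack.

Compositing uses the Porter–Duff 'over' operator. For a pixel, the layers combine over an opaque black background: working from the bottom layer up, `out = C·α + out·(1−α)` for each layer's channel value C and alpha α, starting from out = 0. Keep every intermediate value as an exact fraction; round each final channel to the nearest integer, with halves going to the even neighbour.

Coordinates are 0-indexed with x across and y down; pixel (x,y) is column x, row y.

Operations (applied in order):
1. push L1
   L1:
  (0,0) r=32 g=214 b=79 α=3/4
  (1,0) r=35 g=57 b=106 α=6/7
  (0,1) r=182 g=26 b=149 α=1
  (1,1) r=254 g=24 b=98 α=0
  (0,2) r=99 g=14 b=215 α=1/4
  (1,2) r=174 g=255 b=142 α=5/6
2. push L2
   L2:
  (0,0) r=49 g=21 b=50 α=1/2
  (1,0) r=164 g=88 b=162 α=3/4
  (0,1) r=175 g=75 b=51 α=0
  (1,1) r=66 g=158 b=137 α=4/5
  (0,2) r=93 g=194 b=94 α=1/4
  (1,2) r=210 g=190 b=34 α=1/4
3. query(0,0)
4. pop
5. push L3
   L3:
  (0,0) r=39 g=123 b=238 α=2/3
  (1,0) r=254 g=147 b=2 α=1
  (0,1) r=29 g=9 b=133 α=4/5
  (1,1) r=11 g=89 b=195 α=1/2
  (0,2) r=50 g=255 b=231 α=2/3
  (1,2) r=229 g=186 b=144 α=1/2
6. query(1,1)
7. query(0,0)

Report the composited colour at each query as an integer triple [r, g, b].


(0,0) stack=L1,L2; from [0,0,0]:
L1 α=3/4: [24, 321/2, 237/4]
L2 α=1/2: [73/2, 363/4, 437/8]
= [36, 91, 55]

(1,1) stack=L1,L3; from [0,0,0]:
L1 α=0: [0, 0, 0]
L3 α=1/2: [11/2, 89/2, 195/2]
rounded: [6, 44, 98]

(0,0) stack=L1,L3; from [0,0,0]:
L1 α=3/4: [24, 321/2, 237/4]
L3 α=2/3: [34, 271/2, 2141/12]
rounded: [34, 136, 178]
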